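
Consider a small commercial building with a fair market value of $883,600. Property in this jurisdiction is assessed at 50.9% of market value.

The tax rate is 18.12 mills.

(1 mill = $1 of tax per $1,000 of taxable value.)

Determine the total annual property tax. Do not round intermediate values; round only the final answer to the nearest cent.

Assessed value = $883,600 × 0.509 = $449,752.4
Tax = $449,752.4 × 0.01812 = $8,149.513488

$8,149.51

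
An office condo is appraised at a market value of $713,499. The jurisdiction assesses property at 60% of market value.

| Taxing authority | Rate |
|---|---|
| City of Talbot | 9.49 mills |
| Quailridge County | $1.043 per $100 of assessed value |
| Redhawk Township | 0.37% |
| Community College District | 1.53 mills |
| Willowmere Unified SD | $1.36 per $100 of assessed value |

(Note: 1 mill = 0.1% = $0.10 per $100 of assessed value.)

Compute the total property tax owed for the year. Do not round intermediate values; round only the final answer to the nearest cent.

Assessed value = $713,499 × 0.6 = $428,099.4
City of Talbot: $428,099.4 × 0.00949 = $4,062.663306
Quailridge County: $428,099.4 × 0.01043 = $4,465.076742
Redhawk Township: $428,099.4 × 0.0037 = $1,583.96778
Community College District: $428,099.4 × 0.00153 = $654.992082
Willowmere Unified SD: $428,099.4 × 0.0136 = $5,822.15184
Total = $16,588.85175

$16,588.85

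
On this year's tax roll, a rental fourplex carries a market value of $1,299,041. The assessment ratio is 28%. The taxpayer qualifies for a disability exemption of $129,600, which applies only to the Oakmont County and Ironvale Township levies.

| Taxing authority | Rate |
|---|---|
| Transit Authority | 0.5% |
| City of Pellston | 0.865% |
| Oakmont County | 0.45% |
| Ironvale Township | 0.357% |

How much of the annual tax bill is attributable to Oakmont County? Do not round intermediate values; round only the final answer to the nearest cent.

$1,053.59

Assessed value = $1,299,041 × 0.28 = $363,731.48
Oakmont County taxable value = $363,731.48 − $129,600 = $234,131.48
Oakmont County levy = $234,131.48 × 0.0045 = $1,053.59166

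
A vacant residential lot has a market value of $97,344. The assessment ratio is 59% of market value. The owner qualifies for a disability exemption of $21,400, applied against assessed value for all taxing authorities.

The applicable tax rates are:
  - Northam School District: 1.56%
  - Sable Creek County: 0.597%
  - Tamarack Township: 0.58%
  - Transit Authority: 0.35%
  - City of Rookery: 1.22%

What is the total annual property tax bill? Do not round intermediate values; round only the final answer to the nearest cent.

$1,551.94

Assessed value = $97,344 × 0.59 = $57,432.96
Taxable value = $57,432.96 − $21,400 = $36,032.96
Northam School District: $36,032.96 × 0.0156 = $562.114176
Sable Creek County: $36,032.96 × 0.00597 = $215.1167712
Tamarack Township: $36,032.96 × 0.0058 = $208.991168
Transit Authority: $36,032.96 × 0.0035 = $126.11536
City of Rookery: $36,032.96 × 0.0122 = $439.602112
Total = $562.114176 + $215.1167712 + $208.991168 + $126.11536 + $439.602112 = $1,551.9395872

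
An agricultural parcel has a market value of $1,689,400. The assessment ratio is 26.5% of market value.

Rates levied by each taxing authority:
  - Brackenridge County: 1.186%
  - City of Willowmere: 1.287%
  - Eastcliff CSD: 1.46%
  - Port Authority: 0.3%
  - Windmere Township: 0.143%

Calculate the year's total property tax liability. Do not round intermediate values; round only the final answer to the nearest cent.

Assessed value = $1,689,400 × 0.265 = $447,691
Brackenridge County: $447,691 × 0.01186 = $5,309.61526
City of Willowmere: $447,691 × 0.01287 = $5,761.78317
Eastcliff CSD: $447,691 × 0.0146 = $6,536.2886
Port Authority: $447,691 × 0.003 = $1,343.073
Windmere Township: $447,691 × 0.00143 = $640.19813
Total = $5,309.61526 + $5,761.78317 + $6,536.2886 + $1,343.073 + $640.19813 = $19,590.95816

$19,590.96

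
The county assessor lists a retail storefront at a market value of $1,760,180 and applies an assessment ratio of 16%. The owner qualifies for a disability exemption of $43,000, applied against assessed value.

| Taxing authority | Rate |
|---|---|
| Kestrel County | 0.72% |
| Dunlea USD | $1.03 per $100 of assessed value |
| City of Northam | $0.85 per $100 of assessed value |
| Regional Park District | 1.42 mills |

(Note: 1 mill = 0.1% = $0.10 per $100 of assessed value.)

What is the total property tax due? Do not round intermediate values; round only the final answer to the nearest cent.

Assessed value = $1,760,180 × 0.16 = $281,628.8
Taxable value = $281,628.8 − $43,000 = $238,628.8
Kestrel County: $238,628.8 × 0.0072 = $1,718.12736
Dunlea USD: $238,628.8 × 0.0103 = $2,457.87664
City of Northam: $238,628.8 × 0.0085 = $2,028.3448
Regional Park District: $238,628.8 × 0.00142 = $338.852896
Total = $6,543.201696

$6,543.20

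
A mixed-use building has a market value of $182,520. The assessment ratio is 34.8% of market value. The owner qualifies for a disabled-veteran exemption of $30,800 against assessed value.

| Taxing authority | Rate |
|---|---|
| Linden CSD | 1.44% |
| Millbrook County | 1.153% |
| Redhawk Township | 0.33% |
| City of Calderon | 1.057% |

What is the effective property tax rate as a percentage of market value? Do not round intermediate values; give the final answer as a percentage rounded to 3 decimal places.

Assessed value = $182,520 × 0.348 = $63,516.96
Taxable value = $63,516.96 − $30,800 = $32,716.96
Linden CSD: $32,716.96 × 0.0144 = $471.124224
Millbrook County: $32,716.96 × 0.01153 = $377.2265488
Redhawk Township: $32,716.96 × 0.0033 = $107.965968
City of Calderon: $32,716.96 × 0.01057 = $345.8182672
Total tax = $1,302.135008
Effective rate = $1,302.135008 ÷ $182,520 = 0.713% of market value

0.713%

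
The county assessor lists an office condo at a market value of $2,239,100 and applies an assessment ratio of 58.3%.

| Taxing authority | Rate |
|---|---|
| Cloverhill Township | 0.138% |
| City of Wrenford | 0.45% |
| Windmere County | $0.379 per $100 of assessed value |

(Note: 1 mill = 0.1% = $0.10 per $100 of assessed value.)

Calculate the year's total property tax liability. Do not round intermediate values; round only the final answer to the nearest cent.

Assessed value = $2,239,100 × 0.583 = $1,305,395.3
Cloverhill Township: $1,305,395.3 × 0.00138 = $1,801.445514
City of Wrenford: $1,305,395.3 × 0.0045 = $5,874.27885
Windmere County: $1,305,395.3 × 0.00379 = $4,947.448187
Total = $12,623.172551

$12,623.17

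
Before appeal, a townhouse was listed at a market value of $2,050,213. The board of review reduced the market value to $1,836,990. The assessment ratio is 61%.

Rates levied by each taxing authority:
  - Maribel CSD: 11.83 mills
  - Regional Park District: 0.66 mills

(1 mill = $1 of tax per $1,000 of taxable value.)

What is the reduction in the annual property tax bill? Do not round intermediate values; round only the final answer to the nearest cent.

Old assessed value = $2,050,213 × 0.61 = $1,250,629.93
New assessed value = $1,836,990 × 0.61 = $1,120,563.9
Combined rate = 0.01183 + 0.00066 = 0.01249
Old tax = $1,250,629.93 × 0.01249 = $15,620.3678257
New tax = $1,120,563.9 × 0.01249 = $13,995.843111
Reduction = $15,620.3678257 − $13,995.843111 = $1,624.5247147

$1,624.52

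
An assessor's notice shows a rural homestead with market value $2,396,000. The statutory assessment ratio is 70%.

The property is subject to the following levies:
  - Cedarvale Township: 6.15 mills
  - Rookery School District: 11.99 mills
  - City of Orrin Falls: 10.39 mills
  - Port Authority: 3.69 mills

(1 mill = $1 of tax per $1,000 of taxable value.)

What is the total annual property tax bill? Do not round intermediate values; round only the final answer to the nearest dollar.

Assessed value = $2,396,000 × 0.7 = $1,677,200
Cedarvale Township: $1,677,200 × 0.00615 = $10,314.78
Rookery School District: $1,677,200 × 0.01199 = $20,109.628
City of Orrin Falls: $1,677,200 × 0.01039 = $17,426.108
Port Authority: $1,677,200 × 0.00369 = $6,188.868
Total = $10,314.78 + $20,109.628 + $17,426.108 + $6,188.868 = $54,039.384

$54,039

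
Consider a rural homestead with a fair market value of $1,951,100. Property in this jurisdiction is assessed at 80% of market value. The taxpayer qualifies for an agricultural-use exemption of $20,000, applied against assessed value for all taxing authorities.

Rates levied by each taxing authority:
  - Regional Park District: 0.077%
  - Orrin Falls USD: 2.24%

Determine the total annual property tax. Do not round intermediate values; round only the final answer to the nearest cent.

Assessed value = $1,951,100 × 0.8 = $1,560,880
Taxable value = $1,560,880 − $20,000 = $1,540,880
Regional Park District: $1,540,880 × 0.00077 = $1,186.4776
Orrin Falls USD: $1,540,880 × 0.0224 = $34,515.712
Total = $1,186.4776 + $34,515.712 = $35,702.1896

$35,702.19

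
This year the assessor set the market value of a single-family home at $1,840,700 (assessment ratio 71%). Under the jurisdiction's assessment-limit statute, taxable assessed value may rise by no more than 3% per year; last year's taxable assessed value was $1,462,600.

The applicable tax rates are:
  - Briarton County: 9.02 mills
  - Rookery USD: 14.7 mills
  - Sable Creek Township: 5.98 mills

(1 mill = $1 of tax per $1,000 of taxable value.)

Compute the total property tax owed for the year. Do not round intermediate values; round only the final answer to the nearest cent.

Uncapped assessed value = $1,840,700 × 0.71 = $1,306,897
Cap limit = $1,462,600 × 1.03 = $1,506,478
Taxable assessed value = min($1,306,897, $1,506,478) = $1,306,897 (cap does not bind)
Briarton County: $1,306,897 × 0.00902 = $11,788.21094
Rookery USD: $1,306,897 × 0.0147 = $19,211.3859
Sable Creek Township: $1,306,897 × 0.00598 = $7,815.24406
Total = $38,814.8409

$38,814.84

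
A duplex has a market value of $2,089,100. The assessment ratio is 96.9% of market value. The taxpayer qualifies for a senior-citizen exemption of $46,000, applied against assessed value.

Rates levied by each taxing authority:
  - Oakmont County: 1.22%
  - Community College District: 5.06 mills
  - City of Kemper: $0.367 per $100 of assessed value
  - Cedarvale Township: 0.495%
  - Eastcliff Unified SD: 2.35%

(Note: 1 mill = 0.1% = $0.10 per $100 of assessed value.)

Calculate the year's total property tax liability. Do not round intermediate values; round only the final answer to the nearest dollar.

Assessed value = $2,089,100 × 0.969 = $2,024,337.9
Taxable value = $2,024,337.9 − $46,000 = $1,978,337.9
Oakmont County: $1,978,337.9 × 0.0122 = $24,135.72238
Community College District: $1,978,337.9 × 0.00506 = $10,010.389774
City of Kemper: $1,978,337.9 × 0.00367 = $7,260.500093
Cedarvale Township: $1,978,337.9 × 0.00495 = $9,792.772605
Eastcliff Unified SD: $1,978,337.9 × 0.0235 = $46,490.94065
Total = $97,690.325502

$97,690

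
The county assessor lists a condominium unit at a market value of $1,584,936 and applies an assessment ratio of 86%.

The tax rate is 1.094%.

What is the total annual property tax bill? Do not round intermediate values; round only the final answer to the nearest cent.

$14,911.71

Assessed value = $1,584,936 × 0.86 = $1,363,044.96
Tax = $1,363,044.96 × 0.01094 = $14,911.7118624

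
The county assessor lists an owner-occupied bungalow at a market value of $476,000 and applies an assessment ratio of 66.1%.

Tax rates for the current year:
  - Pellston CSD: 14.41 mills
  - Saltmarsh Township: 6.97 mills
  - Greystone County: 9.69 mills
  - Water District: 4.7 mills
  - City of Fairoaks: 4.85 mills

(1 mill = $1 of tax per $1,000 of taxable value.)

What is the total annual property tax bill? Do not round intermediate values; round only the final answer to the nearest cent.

Assessed value = $476,000 × 0.661 = $314,636
Pellston CSD: $314,636 × 0.01441 = $4,533.90476
Saltmarsh Township: $314,636 × 0.00697 = $2,193.01292
Greystone County: $314,636 × 0.00969 = $3,048.82284
Water District: $314,636 × 0.0047 = $1,478.7892
City of Fairoaks: $314,636 × 0.00485 = $1,525.9846
Total = $4,533.90476 + $2,193.01292 + $3,048.82284 + $1,478.7892 + $1,525.9846 = $12,780.51432

$12,780.51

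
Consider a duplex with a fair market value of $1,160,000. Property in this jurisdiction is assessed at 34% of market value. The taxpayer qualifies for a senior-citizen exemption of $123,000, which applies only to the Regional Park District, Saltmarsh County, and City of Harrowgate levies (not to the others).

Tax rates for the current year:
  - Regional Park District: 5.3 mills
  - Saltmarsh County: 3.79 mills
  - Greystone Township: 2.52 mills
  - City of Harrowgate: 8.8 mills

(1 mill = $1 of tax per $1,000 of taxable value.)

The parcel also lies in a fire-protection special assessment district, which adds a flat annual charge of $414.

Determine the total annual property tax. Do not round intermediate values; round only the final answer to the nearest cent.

Assessed value = $1,160,000 × 0.34 = $394,400
Regional Park District: ($394,400 − $123,000) × 0.0053 = $271,400 × 0.0053 = $1,438.42
Saltmarsh County: ($394,400 − $123,000) × 0.00379 = $271,400 × 0.00379 = $1,028.606
Greystone Township: $394,400 × 0.00252 = $993.888
City of Harrowgate: ($394,400 − $123,000) × 0.0088 = $271,400 × 0.0088 = $2,388.32
Levies subtotal = $5,849.234
Total = $5,849.234 + $414 = $6,263.234

$6,263.23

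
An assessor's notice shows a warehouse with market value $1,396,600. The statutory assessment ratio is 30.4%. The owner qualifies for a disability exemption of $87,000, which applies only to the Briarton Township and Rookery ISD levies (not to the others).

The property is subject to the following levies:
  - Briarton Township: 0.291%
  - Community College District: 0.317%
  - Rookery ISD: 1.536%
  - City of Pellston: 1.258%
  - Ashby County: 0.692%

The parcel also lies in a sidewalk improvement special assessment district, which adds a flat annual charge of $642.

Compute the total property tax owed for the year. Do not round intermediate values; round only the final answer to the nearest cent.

$16,434.26

Assessed value = $1,396,600 × 0.304 = $424,566.4
Briarton Township: ($424,566.4 − $87,000) × 0.00291 = $337,566.4 × 0.00291 = $982.318224
Community College District: $424,566.4 × 0.00317 = $1,345.875488
Rookery ISD: ($424,566.4 − $87,000) × 0.01536 = $337,566.4 × 0.01536 = $5,185.019904
City of Pellston: $424,566.4 × 0.01258 = $5,341.045312
Ashby County: $424,566.4 × 0.00692 = $2,937.999488
Levies subtotal = $15,792.258416
Total = $15,792.258416 + $642 = $16,434.258416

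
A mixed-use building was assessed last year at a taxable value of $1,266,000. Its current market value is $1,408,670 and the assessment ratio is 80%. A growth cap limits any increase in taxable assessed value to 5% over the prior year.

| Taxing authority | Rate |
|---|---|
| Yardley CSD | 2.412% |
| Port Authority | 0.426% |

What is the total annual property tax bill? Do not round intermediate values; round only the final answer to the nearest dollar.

$31,982

Uncapped assessed value = $1,408,670 × 0.8 = $1,126,936
Cap limit = $1,266,000 × 1.05 = $1,329,300
Taxable assessed value = min($1,126,936, $1,329,300) = $1,126,936 (cap does not bind)
Yardley CSD: $1,126,936 × 0.02412 = $27,181.69632
Port Authority: $1,126,936 × 0.00426 = $4,800.74736
Total = $31,982.44368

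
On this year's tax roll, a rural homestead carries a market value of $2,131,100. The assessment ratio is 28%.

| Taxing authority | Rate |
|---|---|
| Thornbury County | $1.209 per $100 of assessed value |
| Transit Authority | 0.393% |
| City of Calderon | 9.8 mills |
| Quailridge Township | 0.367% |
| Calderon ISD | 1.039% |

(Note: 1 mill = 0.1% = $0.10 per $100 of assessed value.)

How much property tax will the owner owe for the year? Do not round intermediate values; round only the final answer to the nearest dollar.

$23,797

Assessed value = $2,131,100 × 0.28 = $596,708
Thornbury County: $596,708 × 0.01209 = $7,214.19972
Transit Authority: $596,708 × 0.00393 = $2,345.06244
City of Calderon: $596,708 × 0.0098 = $5,847.7384
Quailridge Township: $596,708 × 0.00367 = $2,189.91836
Calderon ISD: $596,708 × 0.01039 = $6,199.79612
Total = $23,796.71504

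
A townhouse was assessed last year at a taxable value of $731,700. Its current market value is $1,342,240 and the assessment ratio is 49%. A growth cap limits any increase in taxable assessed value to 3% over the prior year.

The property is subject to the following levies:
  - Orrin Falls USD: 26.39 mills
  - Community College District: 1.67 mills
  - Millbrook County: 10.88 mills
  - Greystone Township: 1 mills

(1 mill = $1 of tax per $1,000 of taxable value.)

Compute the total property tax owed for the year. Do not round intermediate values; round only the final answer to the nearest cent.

Uncapped assessed value = $1,342,240 × 0.49 = $657,697.6
Cap limit = $731,700 × 1.03 = $753,651
Taxable assessed value = min($657,697.6, $753,651) = $657,697.6 (cap does not bind)
Orrin Falls USD: $657,697.6 × 0.02639 = $17,356.639664
Community College District: $657,697.6 × 0.00167 = $1,098.354992
Millbrook County: $657,697.6 × 0.01088 = $7,155.749888
Greystone Township: $657,697.6 × 0.001 = $657.6976
Total = $26,268.442144

$26,268.44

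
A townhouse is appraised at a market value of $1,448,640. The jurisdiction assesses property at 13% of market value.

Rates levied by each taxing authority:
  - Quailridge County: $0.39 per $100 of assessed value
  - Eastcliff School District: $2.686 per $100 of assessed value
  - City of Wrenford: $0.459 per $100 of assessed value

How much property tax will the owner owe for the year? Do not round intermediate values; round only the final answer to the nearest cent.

Assessed value = $1,448,640 × 0.13 = $188,323.2
Quailridge County: $188,323.2 × 0.0039 = $734.46048
Eastcliff School District: $188,323.2 × 0.02686 = $5,058.361152
City of Wrenford: $188,323.2 × 0.00459 = $864.403488
Total = $734.46048 + $5,058.361152 + $864.403488 = $6,657.22512

$6,657.23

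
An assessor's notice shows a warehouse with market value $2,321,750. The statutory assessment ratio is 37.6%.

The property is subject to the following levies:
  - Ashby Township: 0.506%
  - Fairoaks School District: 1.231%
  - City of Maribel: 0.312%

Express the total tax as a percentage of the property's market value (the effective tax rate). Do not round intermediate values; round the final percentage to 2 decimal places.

Assessed value = $2,321,750 × 0.376 = $872,978
Ashby Township: $872,978 × 0.00506 = $4,417.26868
Fairoaks School District: $872,978 × 0.01231 = $10,746.35918
City of Maribel: $872,978 × 0.00312 = $2,723.69136
Total tax = $17,887.31922
Effective rate = $17,887.31922 ÷ $2,321,750 = 0.77% of market value

0.77%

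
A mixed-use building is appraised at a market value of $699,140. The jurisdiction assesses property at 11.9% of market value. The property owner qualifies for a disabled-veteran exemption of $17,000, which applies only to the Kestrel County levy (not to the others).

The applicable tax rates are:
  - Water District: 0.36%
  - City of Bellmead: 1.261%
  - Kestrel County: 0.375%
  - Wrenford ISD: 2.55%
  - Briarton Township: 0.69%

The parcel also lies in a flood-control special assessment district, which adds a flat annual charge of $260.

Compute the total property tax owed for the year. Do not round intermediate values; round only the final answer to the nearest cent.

Assessed value = $699,140 × 0.119 = $83,197.66
Water District: $83,197.66 × 0.0036 = $299.511576
City of Bellmead: $83,197.66 × 0.01261 = $1,049.1224926
Kestrel County: ($83,197.66 − $17,000) × 0.00375 = $66,197.66 × 0.00375 = $248.241225
Wrenford ISD: $83,197.66 × 0.0255 = $2,121.54033
Briarton Township: $83,197.66 × 0.0069 = $574.063854
Levies subtotal = $4,292.4794776
Total = $4,292.4794776 + $260 = $4,552.4794776

$4,552.48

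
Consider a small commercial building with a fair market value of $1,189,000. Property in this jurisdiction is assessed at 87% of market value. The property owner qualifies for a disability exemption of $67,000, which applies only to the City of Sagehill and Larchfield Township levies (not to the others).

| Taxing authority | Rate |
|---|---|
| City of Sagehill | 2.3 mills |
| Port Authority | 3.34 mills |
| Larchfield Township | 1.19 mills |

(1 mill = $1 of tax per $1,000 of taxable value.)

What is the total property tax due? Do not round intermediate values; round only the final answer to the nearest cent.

Assessed value = $1,189,000 × 0.87 = $1,034,430
City of Sagehill: ($1,034,430 − $67,000) × 0.0023 = $967,430 × 0.0023 = $2,225.089
Port Authority: $1,034,430 × 0.00334 = $3,454.9962
Larchfield Township: ($1,034,430 − $67,000) × 0.00119 = $967,430 × 0.00119 = $1,151.2417
Total = $6,831.3269

$6,831.33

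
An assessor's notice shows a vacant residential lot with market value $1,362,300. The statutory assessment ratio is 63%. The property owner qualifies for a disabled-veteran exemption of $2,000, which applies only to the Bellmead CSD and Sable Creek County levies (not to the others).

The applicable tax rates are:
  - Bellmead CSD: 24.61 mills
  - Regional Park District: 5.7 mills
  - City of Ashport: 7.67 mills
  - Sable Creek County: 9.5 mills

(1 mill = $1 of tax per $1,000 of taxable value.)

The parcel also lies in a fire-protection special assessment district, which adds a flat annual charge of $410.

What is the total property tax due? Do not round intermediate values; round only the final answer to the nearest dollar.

$41,091

Assessed value = $1,362,300 × 0.63 = $858,249
Bellmead CSD: ($858,249 − $2,000) × 0.02461 = $856,249 × 0.02461 = $21,072.28789
Regional Park District: $858,249 × 0.0057 = $4,892.0193
City of Ashport: $858,249 × 0.00767 = $6,582.76983
Sable Creek County: ($858,249 − $2,000) × 0.0095 = $856,249 × 0.0095 = $8,134.3655
Levies subtotal = $40,681.44252
Total = $40,681.44252 + $410 = $41,091.44252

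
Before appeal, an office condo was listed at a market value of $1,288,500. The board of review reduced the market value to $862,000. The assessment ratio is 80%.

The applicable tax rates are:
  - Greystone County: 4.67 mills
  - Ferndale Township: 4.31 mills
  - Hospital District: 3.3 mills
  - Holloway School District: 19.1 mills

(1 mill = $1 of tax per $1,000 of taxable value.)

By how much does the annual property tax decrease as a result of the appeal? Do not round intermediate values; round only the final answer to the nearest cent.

Old assessed value = $1,288,500 × 0.8 = $1,030,800
New assessed value = $862,000 × 0.8 = $689,600
Combined rate = 0.00467 + 0.00431 + 0.0033 + 0.0191 = 0.03138
Old tax = $1,030,800 × 0.03138 = $32,346.504
New tax = $689,600 × 0.03138 = $21,639.648
Reduction = $32,346.504 − $21,639.648 = $10,706.856

$10,706.86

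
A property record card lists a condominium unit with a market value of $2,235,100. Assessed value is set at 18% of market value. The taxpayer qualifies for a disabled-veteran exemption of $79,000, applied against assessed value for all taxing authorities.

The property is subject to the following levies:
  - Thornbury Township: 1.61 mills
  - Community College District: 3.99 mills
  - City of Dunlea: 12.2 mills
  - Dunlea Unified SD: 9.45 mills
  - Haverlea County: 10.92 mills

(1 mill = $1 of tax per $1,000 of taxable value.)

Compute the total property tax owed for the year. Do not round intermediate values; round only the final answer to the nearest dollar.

Assessed value = $2,235,100 × 0.18 = $402,318
Taxable value = $402,318 − $79,000 = $323,318
Thornbury Township: $323,318 × 0.00161 = $520.54198
Community College District: $323,318 × 0.00399 = $1,290.03882
City of Dunlea: $323,318 × 0.0122 = $3,944.4796
Dunlea Unified SD: $323,318 × 0.00945 = $3,055.3551
Haverlea County: $323,318 × 0.01092 = $3,530.63256
Total = $520.54198 + $1,290.03882 + $3,944.4796 + $3,055.3551 + $3,530.63256 = $12,341.04806

$12,341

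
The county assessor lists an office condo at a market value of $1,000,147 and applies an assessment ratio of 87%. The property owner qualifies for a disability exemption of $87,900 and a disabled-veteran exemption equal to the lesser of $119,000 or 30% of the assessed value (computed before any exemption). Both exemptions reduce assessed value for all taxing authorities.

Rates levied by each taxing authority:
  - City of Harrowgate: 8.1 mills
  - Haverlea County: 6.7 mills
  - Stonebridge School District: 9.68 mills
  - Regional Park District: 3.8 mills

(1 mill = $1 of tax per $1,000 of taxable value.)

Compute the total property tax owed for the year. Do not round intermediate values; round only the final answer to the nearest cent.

$18,756.08

Assessed value = $1,000,147 × 0.87 = $870,127.89
Disabled-veteran exemption = min($119,000, 30% × $870,127.89) = min($119,000, $261,038.367) = $119,000 (dollar cap binds)
Taxable value = $870,127.89 − $87,900 − $119,000 = $663,227.89
City of Harrowgate: $663,227.89 × 0.0081 = $5,372.145909
Haverlea County: $663,227.89 × 0.0067 = $4,443.626863
Stonebridge School District: $663,227.89 × 0.00968 = $6,420.0459752
Regional Park District: $663,227.89 × 0.0038 = $2,520.265982
Total = $18,756.0847292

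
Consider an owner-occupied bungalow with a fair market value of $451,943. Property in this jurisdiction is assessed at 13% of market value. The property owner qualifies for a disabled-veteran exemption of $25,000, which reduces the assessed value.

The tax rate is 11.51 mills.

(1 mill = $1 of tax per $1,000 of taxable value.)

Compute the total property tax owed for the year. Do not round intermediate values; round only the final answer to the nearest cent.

Assessed value = $451,943 × 0.13 = $58,752.59
Taxable value = $58,752.59 − $25,000 = $33,752.59
Tax = $33,752.59 × 0.01151 = $388.4923109

$388.49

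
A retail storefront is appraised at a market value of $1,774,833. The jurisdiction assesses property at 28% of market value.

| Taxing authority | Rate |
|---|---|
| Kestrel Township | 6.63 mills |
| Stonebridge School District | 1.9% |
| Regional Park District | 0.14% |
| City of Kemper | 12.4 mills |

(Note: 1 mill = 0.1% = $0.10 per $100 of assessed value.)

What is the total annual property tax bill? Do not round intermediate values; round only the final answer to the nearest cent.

$19,594.87

Assessed value = $1,774,833 × 0.28 = $496,953.24
Kestrel Township: $496,953.24 × 0.00663 = $3,294.7999812
Stonebridge School District: $496,953.24 × 0.019 = $9,442.11156
Regional Park District: $496,953.24 × 0.0014 = $695.734536
City of Kemper: $496,953.24 × 0.0124 = $6,162.220176
Total = $19,594.8662532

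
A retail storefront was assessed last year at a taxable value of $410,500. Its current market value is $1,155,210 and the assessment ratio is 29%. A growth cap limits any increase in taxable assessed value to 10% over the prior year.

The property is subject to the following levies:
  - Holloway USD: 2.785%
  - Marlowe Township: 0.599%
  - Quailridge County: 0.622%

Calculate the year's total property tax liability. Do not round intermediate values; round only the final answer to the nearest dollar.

Uncapped assessed value = $1,155,210 × 0.29 = $335,010.9
Cap limit = $410,500 × 1.1 = $451,550
Taxable assessed value = min($335,010.9, $451,550) = $335,010.9 (cap does not bind)
Holloway USD: $335,010.9 × 0.02785 = $9,330.053565
Marlowe Township: $335,010.9 × 0.00599 = $2,006.715291
Quailridge County: $335,010.9 × 0.00622 = $2,083.767798
Total = $13,420.536654

$13,421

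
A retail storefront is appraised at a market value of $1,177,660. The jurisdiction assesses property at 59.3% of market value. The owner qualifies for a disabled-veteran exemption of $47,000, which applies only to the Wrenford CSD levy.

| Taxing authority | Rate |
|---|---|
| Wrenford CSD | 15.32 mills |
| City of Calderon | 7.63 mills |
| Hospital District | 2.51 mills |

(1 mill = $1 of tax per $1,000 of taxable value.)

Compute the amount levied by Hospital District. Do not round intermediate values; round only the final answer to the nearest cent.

Assessed value = $1,177,660 × 0.593 = $698,352.38
Hospital District taxable value = $698,352.38 (exemption does not apply)
Hospital District levy = $698,352.38 × 0.00251 = $1,752.8644738

$1,752.86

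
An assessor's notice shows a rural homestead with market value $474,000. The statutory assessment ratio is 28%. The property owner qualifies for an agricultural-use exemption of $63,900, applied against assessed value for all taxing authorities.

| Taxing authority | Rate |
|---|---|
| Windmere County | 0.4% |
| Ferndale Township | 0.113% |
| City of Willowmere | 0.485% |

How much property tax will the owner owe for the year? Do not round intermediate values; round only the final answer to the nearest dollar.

Assessed value = $474,000 × 0.28 = $132,720
Taxable value = $132,720 − $63,900 = $68,820
Windmere County: $68,820 × 0.004 = $275.28
Ferndale Township: $68,820 × 0.00113 = $77.7666
City of Willowmere: $68,820 × 0.00485 = $333.777
Total = $275.28 + $77.7666 + $333.777 = $686.8236

$687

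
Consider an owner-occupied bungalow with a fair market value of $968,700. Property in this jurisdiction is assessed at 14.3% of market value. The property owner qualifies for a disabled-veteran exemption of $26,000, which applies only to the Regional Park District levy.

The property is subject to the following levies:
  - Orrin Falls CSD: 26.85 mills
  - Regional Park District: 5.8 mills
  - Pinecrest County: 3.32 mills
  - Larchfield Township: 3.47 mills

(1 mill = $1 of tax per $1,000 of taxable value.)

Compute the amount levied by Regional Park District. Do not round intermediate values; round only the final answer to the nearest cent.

Assessed value = $968,700 × 0.143 = $138,524.1
Regional Park District taxable value = $138,524.1 − $26,000 = $112,524.1
Regional Park District levy = $112,524.1 × 0.0058 = $652.63978

$652.64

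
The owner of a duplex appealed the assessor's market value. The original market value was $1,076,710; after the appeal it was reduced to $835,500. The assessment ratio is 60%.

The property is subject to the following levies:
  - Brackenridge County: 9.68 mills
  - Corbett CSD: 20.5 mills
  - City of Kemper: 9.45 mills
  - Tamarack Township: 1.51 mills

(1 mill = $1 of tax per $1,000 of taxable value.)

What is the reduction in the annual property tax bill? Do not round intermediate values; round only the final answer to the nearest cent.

Old assessed value = $1,076,710 × 0.6 = $646,026
New assessed value = $835,500 × 0.6 = $501,300
Combined rate = 0.00968 + 0.0205 + 0.00945 + 0.00151 = 0.04114
Old tax = $646,026 × 0.04114 = $26,577.50964
New tax = $501,300 × 0.04114 = $20,623.482
Reduction = $26,577.50964 − $20,623.482 = $5,954.02764

$5,954.03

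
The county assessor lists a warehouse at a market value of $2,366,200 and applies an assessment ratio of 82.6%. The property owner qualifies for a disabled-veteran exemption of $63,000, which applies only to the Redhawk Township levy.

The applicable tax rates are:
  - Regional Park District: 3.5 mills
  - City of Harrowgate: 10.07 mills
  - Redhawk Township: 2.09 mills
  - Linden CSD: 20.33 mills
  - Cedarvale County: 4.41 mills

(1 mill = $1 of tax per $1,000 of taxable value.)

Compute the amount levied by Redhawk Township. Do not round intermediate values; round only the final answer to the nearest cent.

$3,953.20

Assessed value = $2,366,200 × 0.826 = $1,954,481.2
Redhawk Township taxable value = $1,954,481.2 − $63,000 = $1,891,481.2
Redhawk Township levy = $1,891,481.2 × 0.00209 = $3,953.195708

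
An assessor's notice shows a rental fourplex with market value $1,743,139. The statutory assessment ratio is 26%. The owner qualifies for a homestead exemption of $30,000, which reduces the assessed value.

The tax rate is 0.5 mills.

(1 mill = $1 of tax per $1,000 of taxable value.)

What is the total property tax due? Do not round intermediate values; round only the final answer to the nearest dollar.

$212

Assessed value = $1,743,139 × 0.26 = $453,216.14
Taxable value = $453,216.14 − $30,000 = $423,216.14
Tax = $423,216.14 × 0.0005 = $211.60807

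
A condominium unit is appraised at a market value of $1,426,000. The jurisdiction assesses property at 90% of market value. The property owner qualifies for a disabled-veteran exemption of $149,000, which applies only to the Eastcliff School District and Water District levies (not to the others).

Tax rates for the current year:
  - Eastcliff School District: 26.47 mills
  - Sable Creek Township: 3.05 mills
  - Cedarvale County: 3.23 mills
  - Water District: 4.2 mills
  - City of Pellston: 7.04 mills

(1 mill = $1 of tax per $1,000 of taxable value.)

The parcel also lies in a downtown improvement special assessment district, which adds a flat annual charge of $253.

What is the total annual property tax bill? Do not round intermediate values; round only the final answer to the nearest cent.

$52,139.94

Assessed value = $1,426,000 × 0.9 = $1,283,400
Eastcliff School District: ($1,283,400 − $149,000) × 0.02647 = $1,134,400 × 0.02647 = $30,027.568
Sable Creek Township: $1,283,400 × 0.00305 = $3,914.37
Cedarvale County: $1,283,400 × 0.00323 = $4,145.382
Water District: ($1,283,400 − $149,000) × 0.0042 = $1,134,400 × 0.0042 = $4,764.48
City of Pellston: $1,283,400 × 0.00704 = $9,035.136
Levies subtotal = $51,886.936
Total = $51,886.936 + $253 = $52,139.936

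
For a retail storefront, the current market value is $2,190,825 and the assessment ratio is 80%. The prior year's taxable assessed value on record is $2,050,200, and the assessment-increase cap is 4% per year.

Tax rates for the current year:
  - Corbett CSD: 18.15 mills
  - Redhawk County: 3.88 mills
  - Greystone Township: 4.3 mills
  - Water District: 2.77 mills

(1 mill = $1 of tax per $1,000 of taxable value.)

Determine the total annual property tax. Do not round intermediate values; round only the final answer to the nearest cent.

Uncapped assessed value = $2,190,825 × 0.8 = $1,752,660
Cap limit = $2,050,200 × 1.04 = $2,132,208
Taxable assessed value = min($1,752,660, $2,132,208) = $1,752,660 (cap does not bind)
Corbett CSD: $1,752,660 × 0.01815 = $31,810.779
Redhawk County: $1,752,660 × 0.00388 = $6,800.3208
Greystone Township: $1,752,660 × 0.0043 = $7,536.438
Water District: $1,752,660 × 0.00277 = $4,854.8682
Total = $51,002.406

$51,002.41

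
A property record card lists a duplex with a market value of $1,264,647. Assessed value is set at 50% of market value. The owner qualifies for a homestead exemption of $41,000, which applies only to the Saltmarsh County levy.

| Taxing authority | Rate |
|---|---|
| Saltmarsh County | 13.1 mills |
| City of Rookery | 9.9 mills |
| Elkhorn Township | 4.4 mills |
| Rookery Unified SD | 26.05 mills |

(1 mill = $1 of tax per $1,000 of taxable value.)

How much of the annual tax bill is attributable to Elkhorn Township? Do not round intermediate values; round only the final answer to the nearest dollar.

$2,782

Assessed value = $1,264,647 × 0.5 = $632,323.5
Elkhorn Township taxable value = $632,323.5 (exemption does not apply)
Elkhorn Township levy = $632,323.5 × 0.0044 = $2,782.2234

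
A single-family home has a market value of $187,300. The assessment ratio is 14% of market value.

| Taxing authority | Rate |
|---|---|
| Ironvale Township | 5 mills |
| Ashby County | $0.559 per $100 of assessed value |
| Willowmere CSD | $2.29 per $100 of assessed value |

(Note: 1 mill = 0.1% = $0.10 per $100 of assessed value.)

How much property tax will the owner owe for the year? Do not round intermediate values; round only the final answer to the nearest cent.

$878.17

Assessed value = $187,300 × 0.14 = $26,222
Ironvale Township: $26,222 × 0.005 = $131.11
Ashby County: $26,222 × 0.00559 = $146.58098
Willowmere CSD: $26,222 × 0.0229 = $600.4838
Total = $878.17478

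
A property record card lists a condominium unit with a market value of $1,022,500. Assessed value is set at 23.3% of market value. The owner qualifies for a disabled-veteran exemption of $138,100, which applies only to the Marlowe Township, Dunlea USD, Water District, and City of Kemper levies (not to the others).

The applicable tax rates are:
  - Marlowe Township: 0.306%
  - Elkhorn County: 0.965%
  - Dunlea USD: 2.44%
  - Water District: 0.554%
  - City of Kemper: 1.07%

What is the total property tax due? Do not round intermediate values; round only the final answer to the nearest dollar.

$6,675

Assessed value = $1,022,500 × 0.233 = $238,242.5
Marlowe Township: ($238,242.5 − $138,100) × 0.00306 = $100,142.5 × 0.00306 = $306.43605
Elkhorn County: $238,242.5 × 0.00965 = $2,299.040125
Dunlea USD: ($238,242.5 − $138,100) × 0.0244 = $100,142.5 × 0.0244 = $2,443.477
Water District: ($238,242.5 − $138,100) × 0.00554 = $100,142.5 × 0.00554 = $554.78945
City of Kemper: ($238,242.5 − $138,100) × 0.0107 = $100,142.5 × 0.0107 = $1,071.52475
Total = $6,675.267375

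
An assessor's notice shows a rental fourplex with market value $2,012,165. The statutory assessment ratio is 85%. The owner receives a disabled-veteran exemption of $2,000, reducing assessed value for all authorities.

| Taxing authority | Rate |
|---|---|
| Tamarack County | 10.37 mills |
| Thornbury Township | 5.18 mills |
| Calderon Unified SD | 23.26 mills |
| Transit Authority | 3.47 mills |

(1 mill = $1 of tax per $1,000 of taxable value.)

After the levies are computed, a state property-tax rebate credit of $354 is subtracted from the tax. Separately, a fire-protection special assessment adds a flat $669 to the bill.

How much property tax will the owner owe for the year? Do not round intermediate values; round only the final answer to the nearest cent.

$72,543.63

Assessed value = $2,012,165 × 0.85 = $1,710,340.25
Taxable value = $1,710,340.25 − $2,000 = $1,708,340.25
Tamarack County: $1,708,340.25 × 0.01037 = $17,715.4883925
Thornbury Township: $1,708,340.25 × 0.00518 = $8,849.202495
Calderon Unified SD: $1,708,340.25 × 0.02326 = $39,735.994215
Transit Authority: $1,708,340.25 × 0.00347 = $5,927.9406675
Levies subtotal = $72,228.62577
After credit = $72,228.62577 − $354 = $71,874.62577
Total = $71,874.62577 + $669 = $72,543.62577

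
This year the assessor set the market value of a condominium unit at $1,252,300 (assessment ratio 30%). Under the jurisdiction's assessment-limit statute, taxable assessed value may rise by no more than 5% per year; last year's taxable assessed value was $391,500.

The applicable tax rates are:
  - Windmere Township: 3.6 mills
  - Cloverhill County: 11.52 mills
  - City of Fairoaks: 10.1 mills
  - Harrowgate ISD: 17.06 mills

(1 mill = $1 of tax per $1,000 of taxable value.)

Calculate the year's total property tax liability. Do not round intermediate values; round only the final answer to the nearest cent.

$15,884.17

Uncapped assessed value = $1,252,300 × 0.3 = $375,690
Cap limit = $391,500 × 1.05 = $411,075
Taxable assessed value = min($375,690, $411,075) = $375,690 (cap does not bind)
Windmere Township: $375,690 × 0.0036 = $1,352.484
Cloverhill County: $375,690 × 0.01152 = $4,327.9488
City of Fairoaks: $375,690 × 0.0101 = $3,794.469
Harrowgate ISD: $375,690 × 0.01706 = $6,409.2714
Total = $15,884.1732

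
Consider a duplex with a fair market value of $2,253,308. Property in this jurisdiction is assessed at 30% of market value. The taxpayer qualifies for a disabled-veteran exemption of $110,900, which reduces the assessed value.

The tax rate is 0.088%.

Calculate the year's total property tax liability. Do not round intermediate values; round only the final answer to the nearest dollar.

$497

Assessed value = $2,253,308 × 0.3 = $675,992.4
Taxable value = $675,992.4 − $110,900 = $565,092.4
Tax = $565,092.4 × 0.00088 = $497.281312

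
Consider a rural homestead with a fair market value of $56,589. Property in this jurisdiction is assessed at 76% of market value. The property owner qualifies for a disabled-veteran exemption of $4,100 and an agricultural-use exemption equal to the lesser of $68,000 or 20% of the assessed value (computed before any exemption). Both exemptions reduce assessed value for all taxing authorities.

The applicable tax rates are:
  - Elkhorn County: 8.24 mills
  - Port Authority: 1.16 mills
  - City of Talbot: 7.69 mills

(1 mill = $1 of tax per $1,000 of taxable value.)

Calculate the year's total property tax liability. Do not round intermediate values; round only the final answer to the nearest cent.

$517.93

Assessed value = $56,589 × 0.76 = $43,007.64
Agricultural-use exemption = min($68,000, 20% × $43,007.64) = min($68,000, $8,601.528) = $8,601.528 (percentage binds)
Taxable value = $43,007.64 − $4,100 − $8,601.528 = $30,306.112
Elkhorn County: $30,306.112 × 0.00824 = $249.72236288
Port Authority: $30,306.112 × 0.00116 = $35.15508992
City of Talbot: $30,306.112 × 0.00769 = $233.05400128
Total = $517.93145408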